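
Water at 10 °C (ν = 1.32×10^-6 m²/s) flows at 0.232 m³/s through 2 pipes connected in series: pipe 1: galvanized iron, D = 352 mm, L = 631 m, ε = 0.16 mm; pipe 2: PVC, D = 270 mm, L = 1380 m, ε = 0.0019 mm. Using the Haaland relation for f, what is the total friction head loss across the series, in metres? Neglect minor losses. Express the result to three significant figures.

H ≈ 60.5 m

Pipe 1: V = 2.384 m/s, Re = 6.36×10^5, ε/D = 4.55×10^-4, f = 0.01710, h_1 = f(L/D)V²/2g = 8.881 m
Pipe 2: V = 4.052 m/s, Re = 8.29×10^5, ε/D = 7.04×10^-6, f = 0.01207, h_2 = f(L/D)V²/2g = 51.62 m
Series → Q common, losses add: H = Σh = 60.50 m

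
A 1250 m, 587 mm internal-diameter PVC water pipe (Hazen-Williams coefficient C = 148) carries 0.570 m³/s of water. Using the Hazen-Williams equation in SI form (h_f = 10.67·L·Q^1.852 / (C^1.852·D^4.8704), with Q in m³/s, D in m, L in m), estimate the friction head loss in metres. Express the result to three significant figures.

h_f ≈ 6.03 m

h_f = 10.67·1250·0.570^1.852 / (148^1.852·0.587^4.8704) = 6.032 m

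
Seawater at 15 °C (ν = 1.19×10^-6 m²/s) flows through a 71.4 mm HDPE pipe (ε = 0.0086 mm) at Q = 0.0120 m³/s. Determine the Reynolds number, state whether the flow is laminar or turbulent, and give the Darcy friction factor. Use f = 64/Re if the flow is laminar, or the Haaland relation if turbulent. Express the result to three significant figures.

V = 4Q/(πD²) = 2.997 m/s
Re = VD/ν = 2.997·0.0714/1.19×10^-6 = 1.80×10^5
Re > 4000 → turbulent; ε/D = 1.20×10^-4
Haaland: f = 0.01660

Re ≈ 1.80×10^5; turbulent; f ≈ 0.0166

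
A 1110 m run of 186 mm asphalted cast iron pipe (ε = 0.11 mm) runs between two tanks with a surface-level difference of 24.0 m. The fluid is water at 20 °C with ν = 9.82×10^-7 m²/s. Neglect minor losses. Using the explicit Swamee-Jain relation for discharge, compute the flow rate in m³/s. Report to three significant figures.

Q ≈ 0.0562 m³/s

Swamee-Jain (Type II): Q = -0.965·√(gD⁵h_f/L)·ln[ε/(3.7D) + √(3.17ν²L/(gD³h_f))]
√(gD⁵h_f/L) = √(9.81·0.186⁵·24.0/1110) = 0.006872
ε/(3.7D) = 1.60×10^-4; √(3.17ν²L/(gD³h_f)) = 4.73×10^-5
Q = -0.965·0.006872·ln(2.072×10^-4) = 0.05625 m³/s
Check: V = 2.07 m/s, Re = 3.92×10^5, f = 0.01854, h_f = 24.2 m ≈ 24.0 m ✓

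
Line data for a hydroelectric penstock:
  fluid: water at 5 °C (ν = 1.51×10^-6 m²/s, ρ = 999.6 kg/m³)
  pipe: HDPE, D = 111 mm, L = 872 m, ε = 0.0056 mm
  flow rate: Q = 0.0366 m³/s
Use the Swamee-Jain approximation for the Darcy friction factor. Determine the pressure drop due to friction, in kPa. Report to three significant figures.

Δp ≈ 849 kPa

V = 4Q/(πD²) = 4·0.0366/(π·0.111²) = 3.782 m/s
Re = VD/ν = 3.782·0.111/1.51×10^-6 = 2.78×10^5 → turbulent
ε/D = 0.0056/111 = 5.05×10^-5
Swamee-Jain: f = 0.01512
h_f = f(L/D)V²/(2g) = 0.01512·(872/0.111)·3.782²/(2·9.81) = 86.63 m
Δp = ρg·h_f = 999.6·9.81·86.63 = 849.5 kPa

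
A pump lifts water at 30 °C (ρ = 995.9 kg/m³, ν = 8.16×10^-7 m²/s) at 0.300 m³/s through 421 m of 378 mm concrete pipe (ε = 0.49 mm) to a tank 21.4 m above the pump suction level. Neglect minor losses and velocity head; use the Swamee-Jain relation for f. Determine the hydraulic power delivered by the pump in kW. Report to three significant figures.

V = 4Q/(πD²) = 2.673 m/s; Re = 1.24×10^6; ε/D = 0.00130; f = 0.02122
h_f = f(L/D)V²/2g = 8.607 m
Total head H = z + h_f = 21.4 + 8.607 = 30.01 m
P_hyd = ρgQH = 995.9·9.81·0.300·30.01 = 87.95 kW

P_hyd ≈ 87.9 kW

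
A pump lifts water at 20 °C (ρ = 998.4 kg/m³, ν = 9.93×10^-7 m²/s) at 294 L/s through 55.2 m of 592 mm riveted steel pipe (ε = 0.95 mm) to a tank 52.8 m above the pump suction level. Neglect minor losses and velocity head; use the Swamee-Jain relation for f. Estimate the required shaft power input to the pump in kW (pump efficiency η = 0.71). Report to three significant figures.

V = 4Q/(πD²) = 1.068 m/s; Re = 6.37×10^5; ε/D = 0.00160; f = 0.02255
h_f = f(L/D)V²/2g = 0.1223 m
Total head H = z + h_f = 52.8 + 0.1223 = 52.92 m
P_hyd = ρgQH = 998.4·9.81·0.294·52.92 = 152.4 kW
P_shaft = P_hyd/η = 152.4/0.71 = 214.6 kW

P_shaft ≈ 215 kW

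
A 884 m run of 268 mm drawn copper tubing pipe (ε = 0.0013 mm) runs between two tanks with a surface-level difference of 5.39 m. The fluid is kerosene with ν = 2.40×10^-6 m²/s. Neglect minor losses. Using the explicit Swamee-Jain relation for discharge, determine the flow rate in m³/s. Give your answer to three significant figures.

Q ≈ 0.0787 m³/s

Swamee-Jain (Type II): Q = -0.965·√(gD⁵h_f/L)·ln[ε/(3.7D) + √(3.17ν²L/(gD³h_f))]
√(gD⁵h_f/L) = √(9.81·0.268⁵·5.39/884) = 0.009094
ε/(3.7D) = 1.31×10^-6; √(3.17ν²L/(gD³h_f)) = 1.26×10^-4
Q = -0.965·0.009094·ln(1.272×10^-4) = 0.07871 m³/s
Check: V = 1.40 m/s, Re = 1.56×10^5, f = 0.01635, h_f = 5.35 m ≈ 5.39 m ✓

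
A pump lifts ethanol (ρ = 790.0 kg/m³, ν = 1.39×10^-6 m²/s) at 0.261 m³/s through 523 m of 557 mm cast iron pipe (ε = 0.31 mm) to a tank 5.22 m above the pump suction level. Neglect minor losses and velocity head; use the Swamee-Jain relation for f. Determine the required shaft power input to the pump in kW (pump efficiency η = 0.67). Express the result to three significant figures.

P_shaft ≈ 18.8 kW

V = 4Q/(πD²) = 1.071 m/s; Re = 4.29×10^5; ε/D = 5.57×10^-4; f = 0.01826
h_f = f(L/D)V²/2g = 1.002 m
Total head H = z + h_f = 5.22 + 1.002 = 6.222 m
P_hyd = ρgQH = 790.0·9.81·0.261·6.222 = 12.59 kW
P_shaft = P_hyd/η = 12.59/0.67 = 18.79 kW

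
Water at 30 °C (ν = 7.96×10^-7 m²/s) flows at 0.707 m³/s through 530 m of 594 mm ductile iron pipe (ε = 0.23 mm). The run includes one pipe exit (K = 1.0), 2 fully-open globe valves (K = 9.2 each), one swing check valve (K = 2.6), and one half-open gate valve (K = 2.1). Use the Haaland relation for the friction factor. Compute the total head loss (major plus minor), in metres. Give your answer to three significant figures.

H_L ≈ 12.8 m

V = 4Q/(πD²) = 2.551 m/s; V²/2g = 0.3318 m
Re = 1.90×10^6, ε/D = 3.87×10^-4 → f = 0.01610 (Haaland)
Major: h_f = f(L/D)·V²/2g = 0.01610·892.3·0.3318 = 4.765 m
Minor: ΣK = 24.1; h_m = ΣK·V²/2g = 7.995 m
Total H_L = 4.765 + 7.995 = 12.76 m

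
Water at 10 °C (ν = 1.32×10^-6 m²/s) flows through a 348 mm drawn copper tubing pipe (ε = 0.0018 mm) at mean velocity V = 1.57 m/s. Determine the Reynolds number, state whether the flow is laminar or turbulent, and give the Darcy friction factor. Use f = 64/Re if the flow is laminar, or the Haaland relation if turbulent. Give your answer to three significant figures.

Re ≈ 4.14×10^5; turbulent; f ≈ 0.0136

Re = VD/ν = 1.570·0.348/1.32×10^-6 = 4.14×10^5
Re > 4000 → turbulent; ε/D = 5.17×10^-6
Haaland: f = 0.01357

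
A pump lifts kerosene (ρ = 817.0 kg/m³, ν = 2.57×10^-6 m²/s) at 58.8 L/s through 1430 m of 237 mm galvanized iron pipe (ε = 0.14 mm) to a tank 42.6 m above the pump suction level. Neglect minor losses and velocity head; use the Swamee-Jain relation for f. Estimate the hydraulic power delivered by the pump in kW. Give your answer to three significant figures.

V = 4Q/(πD²) = 1.333 m/s; Re = 1.23×10^5; ε/D = 5.91×10^-4; f = 0.02031
h_f = f(L/D)V²/2g = 11.10 m
Total head H = z + h_f = 42.6 + 11.10 = 53.70 m
P_hyd = ρgQH = 817.0·9.81·0.0588·53.70 = 25.31 kW

P_hyd ≈ 25.3 kW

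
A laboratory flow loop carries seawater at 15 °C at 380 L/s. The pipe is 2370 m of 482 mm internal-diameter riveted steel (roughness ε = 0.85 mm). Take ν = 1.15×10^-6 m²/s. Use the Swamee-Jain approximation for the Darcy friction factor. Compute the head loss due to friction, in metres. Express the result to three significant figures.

h_f ≈ 25.0 m

V = 4Q/(πD²) = 4·0.380/(π·0.482²) = 2.083 m/s
Re = VD/ν = 2.083·0.482/1.15×10^-6 = 8.73×10^5 → turbulent
ε/D = 0.85/482 = 0.00176
Swamee-Jain: f = 0.02297
h_f = f(L/D)V²/(2g) = 0.02297·(2370/0.482)·2.083²/(2·9.81) = 24.97 m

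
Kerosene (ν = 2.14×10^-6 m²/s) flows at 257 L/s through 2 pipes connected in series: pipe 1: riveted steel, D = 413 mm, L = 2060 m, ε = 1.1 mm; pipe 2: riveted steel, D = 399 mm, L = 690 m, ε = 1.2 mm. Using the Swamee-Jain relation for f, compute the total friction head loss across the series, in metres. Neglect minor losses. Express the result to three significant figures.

H ≈ 34.1 m

Pipe 1: V = 1.918 m/s, Re = 3.70×10^5, ε/D = 0.00266, f = 0.02584, h_1 = f(L/D)V²/2g = 24.18 m
Pipe 2: V = 2.055 m/s, Re = 3.83×10^5, ε/D = 0.00301, f = 0.02666, h_2 = f(L/D)V²/2g = 9.929 m
Series → Q common, losses add: H = Σh = 34.11 m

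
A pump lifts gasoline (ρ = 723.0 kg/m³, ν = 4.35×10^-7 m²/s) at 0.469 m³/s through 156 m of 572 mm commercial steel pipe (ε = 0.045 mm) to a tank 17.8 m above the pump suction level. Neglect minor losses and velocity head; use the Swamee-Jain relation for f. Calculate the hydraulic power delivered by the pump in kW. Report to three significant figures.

V = 4Q/(πD²) = 1.825 m/s; Re = 2.40×10^6; ε/D = 7.87×10^-5; f = 0.01235
h_f = f(L/D)V²/2g = 0.5718 m
Total head H = z + h_f = 17.8 + 0.5718 = 18.37 m
P_hyd = ρgQH = 723.0·9.81·0.469·18.37 = 61.11 kW

P_hyd ≈ 61.1 kW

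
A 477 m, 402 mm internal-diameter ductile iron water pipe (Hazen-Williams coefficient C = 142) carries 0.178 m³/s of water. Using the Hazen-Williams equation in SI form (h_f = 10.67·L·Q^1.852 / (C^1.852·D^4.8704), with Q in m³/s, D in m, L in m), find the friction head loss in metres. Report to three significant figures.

h_f ≈ 1.82 m

h_f = 10.67·477·0.178^1.852 / (142^1.852·0.402^4.8704) = 1.820 m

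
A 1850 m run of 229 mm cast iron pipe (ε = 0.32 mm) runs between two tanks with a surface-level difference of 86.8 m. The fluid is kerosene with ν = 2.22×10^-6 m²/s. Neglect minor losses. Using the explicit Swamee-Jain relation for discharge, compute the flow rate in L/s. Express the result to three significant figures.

Q ≈ 127 L/s

Swamee-Jain (Type II): Q = -0.965·√(gD⁵h_f/L)·ln[ε/(3.7D) + √(3.17ν²L/(gD³h_f))]
√(gD⁵h_f/L) = √(9.81·0.229⁵·86.8/1850) = 0.01703
ε/(3.7D) = 3.78×10^-4; √(3.17ν²L/(gD³h_f)) = 5.32×10^-5
Q = -0.965·0.01703·ln(4.308×10^-4) = 0.1273 m³/s
Check: V = 3.09 m/s, Re = 3.19×10^5, f = 0.02221, h_f = 87.4 m ≈ 86.8 m ✓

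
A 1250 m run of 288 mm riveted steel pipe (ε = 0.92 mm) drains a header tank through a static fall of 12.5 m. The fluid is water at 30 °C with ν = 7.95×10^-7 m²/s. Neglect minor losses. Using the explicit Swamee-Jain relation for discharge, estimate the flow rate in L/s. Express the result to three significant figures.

Q ≈ 94.5 L/s

Swamee-Jain (Type II): Q = -0.965·√(gD⁵h_f/L)·ln[ε/(3.7D) + √(3.17ν²L/(gD³h_f))]
√(gD⁵h_f/L) = √(9.81·0.288⁵·12.5/1250) = 0.01394
ε/(3.7D) = 8.63×10^-4; √(3.17ν²L/(gD³h_f)) = 2.92×10^-5
Q = -0.965·0.01394·ln(8.926×10^-4) = 0.09446 m³/s
Check: V = 1.45 m/s, Re = 5.25×10^5, f = 0.02698, h_f = 12.6 m ≈ 12.5 m ✓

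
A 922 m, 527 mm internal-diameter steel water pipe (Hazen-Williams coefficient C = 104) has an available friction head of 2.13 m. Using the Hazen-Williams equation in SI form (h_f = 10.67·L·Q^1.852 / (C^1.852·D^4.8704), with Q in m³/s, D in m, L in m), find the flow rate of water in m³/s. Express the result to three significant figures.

Q ≈ 0.203 m³/s

Rearranging: Q = [h_f·C^1.852·D^4.8704 / (10.67·L)]^(1/1.852)
Q = [2.13·104^1.852·0.527^4.8704 / (10.67·922)]^0.540 = 0.2027 m³/s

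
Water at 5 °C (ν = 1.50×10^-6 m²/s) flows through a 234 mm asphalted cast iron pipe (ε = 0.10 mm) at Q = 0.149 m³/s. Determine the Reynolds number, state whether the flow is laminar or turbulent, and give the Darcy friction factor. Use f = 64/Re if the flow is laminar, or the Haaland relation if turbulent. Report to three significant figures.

Re ≈ 5.40×10^5; turbulent; f ≈ 0.0170

V = 4Q/(πD²) = 3.465 m/s
Re = VD/ν = 3.465·0.234/1.50×10^-6 = 5.40×10^5
Re > 4000 → turbulent; ε/D = 4.27×10^-4
Haaland: f = 0.01703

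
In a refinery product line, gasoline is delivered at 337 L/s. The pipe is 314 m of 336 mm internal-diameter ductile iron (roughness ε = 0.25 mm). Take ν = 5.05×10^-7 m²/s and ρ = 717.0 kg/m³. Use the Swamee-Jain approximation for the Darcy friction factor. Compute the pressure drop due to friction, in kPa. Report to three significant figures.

Δp ≈ 89.5 kPa

V = 4Q/(πD²) = 4·0.337/(π·0.336²) = 3.801 m/s
Re = VD/ν = 3.801·0.336/5.05×10^-7 = 2.53×10^6 → turbulent
ε/D = 0.25/336 = 7.44×10^-4
Swamee-Jain: f = 0.01850
h_f = f(L/D)V²/(2g) = 0.01850·(314/0.336)·3.801²/(2·9.81) = 12.73 m
Δp = ρg·h_f = 717.0·9.81·12.73 = 89.55 kPa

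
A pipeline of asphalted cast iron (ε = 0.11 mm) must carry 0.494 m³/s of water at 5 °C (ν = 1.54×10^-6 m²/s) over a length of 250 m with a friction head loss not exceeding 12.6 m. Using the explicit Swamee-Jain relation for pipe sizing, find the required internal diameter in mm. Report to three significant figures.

D ≈ 369 mm

Swamee-Jain (Type III): D = 0.66·[ε^1.25·(LQ²/(gh_f))^4.75 + ν·Q^9.4·(L/(gh_f))^5.2]^0.04
LQ²/(gh_f) = 0.4936; L/(gh_f) = 2.023
Term 1 = ε^1.25·(…)^4.75 = 3.94×10^-7; Term 2 = ν·Q^9.4·(…)^5.2 = 7.93×10^-8
D = 0.66·(3.94×10^-7 + 7.93×10^-8)^0.04 = 0.3686 m = 369 mm
Check: V = 4.63 m/s, Re = 1.11×10^6, f = 0.01568, h_f = 11.6 m ≈ 12.6 m ✓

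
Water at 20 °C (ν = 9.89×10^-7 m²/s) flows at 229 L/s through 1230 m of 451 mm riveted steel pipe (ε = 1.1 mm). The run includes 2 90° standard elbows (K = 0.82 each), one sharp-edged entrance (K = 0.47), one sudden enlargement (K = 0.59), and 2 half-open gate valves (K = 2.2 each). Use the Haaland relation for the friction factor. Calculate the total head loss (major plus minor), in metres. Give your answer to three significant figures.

H_L ≈ 7.88 m

V = 4Q/(πD²) = 1.433 m/s; V²/2g = 0.1047 m
Re = 6.54×10^5, ε/D = 0.00244 → f = 0.02497 (Haaland)
Major: h_f = f(L/D)·V²/2g = 0.02497·2727·0.1047 = 7.133 m
Minor: ΣK = 7.10; h_m = ΣK·V²/2g = 0.7436 m
Total H_L = 7.133 + 0.7436 = 7.877 m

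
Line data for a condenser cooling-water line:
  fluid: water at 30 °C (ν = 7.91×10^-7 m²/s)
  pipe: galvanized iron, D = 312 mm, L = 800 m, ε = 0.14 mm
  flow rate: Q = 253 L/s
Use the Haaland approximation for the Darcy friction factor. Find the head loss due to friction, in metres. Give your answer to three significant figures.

V = 4Q/(πD²) = 4·0.253/(π·0.312²) = 3.309 m/s
Re = VD/ν = 3.309·0.312/7.91×10^-7 = 1.31×10^6 → turbulent
ε/D = 0.14/312 = 4.49×10^-4
Haaland: f = 0.01670
h_f = f(L/D)V²/(2g) = 0.01670·(800/0.312)·3.309²/(2·9.81) = 23.90 m

h_f ≈ 23.9 m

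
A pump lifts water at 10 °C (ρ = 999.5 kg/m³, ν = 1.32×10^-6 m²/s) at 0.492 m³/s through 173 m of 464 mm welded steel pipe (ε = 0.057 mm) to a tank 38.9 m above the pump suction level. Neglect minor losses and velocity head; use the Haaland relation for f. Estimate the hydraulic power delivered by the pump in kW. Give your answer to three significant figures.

P_hyd ≈ 198 kW

V = 4Q/(πD²) = 2.910 m/s; Re = 1.02×10^6; ε/D = 1.23×10^-4; f = 0.01363
h_f = f(L/D)V²/2g = 2.193 m
Total head H = z + h_f = 38.9 + 2.193 = 41.09 m
P_hyd = ρgQH = 999.5·9.81·0.492·41.09 = 198.2 kW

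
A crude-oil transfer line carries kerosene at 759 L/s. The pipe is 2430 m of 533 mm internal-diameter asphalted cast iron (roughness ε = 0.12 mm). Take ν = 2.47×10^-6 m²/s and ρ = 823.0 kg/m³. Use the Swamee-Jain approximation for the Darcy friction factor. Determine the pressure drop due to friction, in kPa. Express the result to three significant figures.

V = 4Q/(πD²) = 4·0.759/(π·0.533²) = 3.402 m/s
Re = VD/ν = 3.402·0.533/2.47×10^-6 = 7.34×10^5 → turbulent
ε/D = 0.12/533 = 2.25×10^-4
Swamee-Jain: f = 0.01531
h_f = f(L/D)V²/(2g) = 0.01531·(2430/0.533)·3.402²/(2·9.81) = 41.17 m
Δp = ρg·h_f = 823.0·9.81·41.17 = 332.4 kPa

Δp ≈ 332 kPa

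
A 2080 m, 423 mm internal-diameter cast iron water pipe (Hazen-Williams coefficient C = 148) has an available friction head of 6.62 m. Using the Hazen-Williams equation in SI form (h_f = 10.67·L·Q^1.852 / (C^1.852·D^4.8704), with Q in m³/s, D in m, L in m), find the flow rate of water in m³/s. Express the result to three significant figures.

Q ≈ 0.192 m³/s

Rearranging: Q = [h_f·C^1.852·D^4.8704 / (10.67·L)]^(1/1.852)
Q = [6.62·148^1.852·0.423^4.8704 / (10.67·2080)]^0.540 = 0.1923 m³/s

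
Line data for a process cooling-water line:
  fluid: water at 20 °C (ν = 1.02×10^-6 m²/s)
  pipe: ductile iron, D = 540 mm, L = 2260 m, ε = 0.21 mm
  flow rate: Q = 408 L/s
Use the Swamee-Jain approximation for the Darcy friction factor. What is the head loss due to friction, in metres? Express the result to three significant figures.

V = 4Q/(πD²) = 4·0.408/(π·0.540²) = 1.781 m/s
Re = VD/ν = 1.781·0.540/1.02×10^-6 = 9.43×10^5 → turbulent
ε/D = 0.21/540 = 3.89×10^-4
Swamee-Jain: f = 0.01653
h_f = f(L/D)V²/(2g) = 0.01653·(2260/0.540)·1.781²/(2·9.81) = 11.19 m

h_f ≈ 11.2 m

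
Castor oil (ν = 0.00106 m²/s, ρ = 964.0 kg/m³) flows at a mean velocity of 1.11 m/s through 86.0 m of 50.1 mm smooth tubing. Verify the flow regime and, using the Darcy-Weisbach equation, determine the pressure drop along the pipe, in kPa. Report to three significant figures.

Re = VD/ν = 1.11·0.05010/0.00106 = 52.5 → laminar (Re < 2300)
f = 64/Re = 1.220
h_f = f(L/D)V²/(2g) = 1.220·(86.0/0.05010)·1.11²/(2·9.81) = 131.5 m
Δp = ρg·h_f = 964.0·9.81·131.5 = 1244 kPa

Δp ≈ 1240 kPa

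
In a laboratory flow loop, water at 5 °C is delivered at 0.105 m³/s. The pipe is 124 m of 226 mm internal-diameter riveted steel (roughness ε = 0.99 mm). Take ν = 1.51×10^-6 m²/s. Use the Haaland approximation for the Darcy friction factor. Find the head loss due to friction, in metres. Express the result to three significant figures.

h_f ≈ 5.65 m

V = 4Q/(πD²) = 4·0.105/(π·0.226²) = 2.617 m/s
Re = VD/ν = 2.617·0.226/1.51×10^-6 = 3.92×10^5 → turbulent
ε/D = 0.99/226 = 0.00438
Haaland: f = 0.02949
h_f = f(L/D)V²/(2g) = 0.02949·(124/0.226)·2.617²/(2·9.81) = 5.650 m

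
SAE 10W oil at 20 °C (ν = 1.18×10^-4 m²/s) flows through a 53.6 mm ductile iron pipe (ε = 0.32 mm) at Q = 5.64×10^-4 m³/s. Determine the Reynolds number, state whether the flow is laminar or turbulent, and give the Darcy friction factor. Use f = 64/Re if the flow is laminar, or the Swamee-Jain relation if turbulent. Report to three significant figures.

Re ≈ 114; laminar; f = 64/Re ≈ 0.564

V = 4Q/(πD²) = 0.2500 m/s
Re = VD/ν = 0.2500·0.0536/1.18×10^-4 = 114
Re < 2300 → laminar → f = 64/Re = 0.5637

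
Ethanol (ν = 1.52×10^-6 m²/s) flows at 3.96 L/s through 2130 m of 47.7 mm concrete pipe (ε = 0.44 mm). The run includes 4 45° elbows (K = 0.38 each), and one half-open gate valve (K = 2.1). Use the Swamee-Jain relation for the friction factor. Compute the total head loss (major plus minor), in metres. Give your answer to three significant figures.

V = 4Q/(πD²) = 2.216 m/s; V²/2g = 0.2503 m
Re = 6.95×10^4, ε/D = 0.00922 → f = 0.03810 (Swamee-Jain)
Major: h_f = f(L/D)·V²/2g = 0.03810·44654·0.2503 = 425.8 m
Minor: ΣK = 3.62; h_m = ΣK·V²/2g = 0.9060 m
Total H_L = 425.8 + 0.9060 = 426.8 m

H_L ≈ 427 m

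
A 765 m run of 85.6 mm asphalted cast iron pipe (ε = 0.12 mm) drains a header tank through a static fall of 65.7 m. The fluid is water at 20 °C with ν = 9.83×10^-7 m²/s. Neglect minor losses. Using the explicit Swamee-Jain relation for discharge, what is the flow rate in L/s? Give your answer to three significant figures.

Swamee-Jain (Type II): Q = -0.965·√(gD⁵h_f/L)·ln[ε/(3.7D) + √(3.17ν²L/(gD³h_f))]
√(gD⁵h_f/L) = √(9.81·0.0856⁵·65.7/765) = 0.001968
ε/(3.7D) = 3.79×10^-4; √(3.17ν²L/(gD³h_f)) = 7.61×10^-5
Q = -0.965·0.001968·ln(4.550×10^-4) = 0.01461 m³/s
Check: V = 2.54 m/s, Re = 2.21×10^5, f = 0.02255, h_f = 66.2 m ≈ 65.7 m ✓

Q ≈ 14.6 L/s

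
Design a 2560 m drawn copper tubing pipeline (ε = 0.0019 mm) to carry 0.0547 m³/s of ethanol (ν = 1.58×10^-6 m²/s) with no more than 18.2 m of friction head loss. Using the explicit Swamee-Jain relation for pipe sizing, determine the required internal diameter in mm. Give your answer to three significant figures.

Swamee-Jain (Type III): D = 0.66·[ε^1.25·(LQ²/(gh_f))^4.75 + ν·Q^9.4·(L/(gh_f))^5.2]^0.04
LQ²/(gh_f) = 0.04290; L/(gh_f) = 14.34
Term 1 = ε^1.25·(…)^4.75 = 2.25×10^-14; Term 2 = ν·Q^9.4·(…)^5.2 = 2.24×10^-12
D = 0.66·(2.25×10^-14 + 2.24×10^-12)^0.04 = 0.2258 m = 226 mm
Check: V = 1.37 m/s, Re = 1.95×10^5, f = 0.01568, h_f = 16.9 m ≈ 18.2 m ✓

D ≈ 226 mm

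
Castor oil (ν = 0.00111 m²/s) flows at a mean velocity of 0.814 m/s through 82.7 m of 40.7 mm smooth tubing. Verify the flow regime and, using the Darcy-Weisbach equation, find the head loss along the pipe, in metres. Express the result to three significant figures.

Re = VD/ν = 0.814·0.04070/0.00111 = 29.8 → laminar (Re < 2300)
f = 64/Re = 2.144
h_f = f(L/D)V²/(2g) = 2.144·(82.7/0.04070)·0.814²/(2·9.81) = 147.1 m

h_f ≈ 147 m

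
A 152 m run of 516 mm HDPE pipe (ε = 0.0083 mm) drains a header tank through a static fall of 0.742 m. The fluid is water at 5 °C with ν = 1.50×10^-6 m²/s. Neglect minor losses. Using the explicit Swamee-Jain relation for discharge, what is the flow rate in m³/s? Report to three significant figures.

Q ≈ 0.412 m³/s

Swamee-Jain (Type II): Q = -0.965·√(gD⁵h_f/L)·ln[ε/(3.7D) + √(3.17ν²L/(gD³h_f))]
√(gD⁵h_f/L) = √(9.81·0.516⁵·0.742/152) = 0.04185
ε/(3.7D) = 4.35×10^-6; √(3.17ν²L/(gD³h_f)) = 3.29×10^-5
Q = -0.965·0.04185·ln(3.727×10^-5) = 0.4119 m³/s
Check: V = 1.97 m/s, Re = 6.78×10^5, f = 0.01271, h_f = 0.740 m ≈ 0.742 m ✓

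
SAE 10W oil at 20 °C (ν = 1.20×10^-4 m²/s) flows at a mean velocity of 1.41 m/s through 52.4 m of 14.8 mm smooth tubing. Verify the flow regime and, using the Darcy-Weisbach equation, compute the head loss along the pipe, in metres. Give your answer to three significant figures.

h_f ≈ 132 m

Re = VD/ν = 1.41·0.01480/1.20×10^-4 = 174 → laminar (Re < 2300)
f = 64/Re = 0.3680
h_f = f(L/D)V²/(2g) = 0.3680·(52.4/0.01480)·1.41²/(2·9.81) = 132.0 m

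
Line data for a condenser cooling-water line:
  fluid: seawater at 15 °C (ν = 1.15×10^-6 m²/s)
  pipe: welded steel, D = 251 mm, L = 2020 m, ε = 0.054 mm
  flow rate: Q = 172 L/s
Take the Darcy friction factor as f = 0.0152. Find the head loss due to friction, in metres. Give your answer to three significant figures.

h_f ≈ 75.3 m

V = 4Q/(πD²) = 4·0.172/(π·0.251²) = 3.476 m/s
h_f = f(L/D)V²/(2g) = 0.01520·(2020/0.251)·3.476²/(2·9.81) = 75.34 m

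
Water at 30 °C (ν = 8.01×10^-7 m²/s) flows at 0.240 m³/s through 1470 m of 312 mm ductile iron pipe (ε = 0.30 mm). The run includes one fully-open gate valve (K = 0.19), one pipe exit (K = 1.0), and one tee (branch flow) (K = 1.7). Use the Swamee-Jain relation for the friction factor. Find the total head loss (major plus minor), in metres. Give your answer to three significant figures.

V = 4Q/(πD²) = 3.139 m/s; V²/2g = 0.5023 m
Re = 1.22×10^6, ε/D = 9.62×10^-4 → f = 0.01979 (Swamee-Jain)
Major: h_f = f(L/D)·V²/2g = 0.01979·4712·0.5023 = 46.82 m
Minor: ΣK = 2.89; h_m = ΣK·V²/2g = 1.452 m
Total H_L = 46.82 + 1.452 = 48.28 m

H_L ≈ 48.3 m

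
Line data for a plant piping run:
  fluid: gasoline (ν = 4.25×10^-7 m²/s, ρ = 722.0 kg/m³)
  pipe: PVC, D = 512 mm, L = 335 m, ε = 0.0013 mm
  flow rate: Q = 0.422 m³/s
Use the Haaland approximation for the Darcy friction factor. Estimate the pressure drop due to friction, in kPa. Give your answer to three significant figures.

Δp ≈ 10.0 kPa

V = 4Q/(πD²) = 4·0.422/(π·0.512²) = 2.050 m/s
Re = VD/ν = 2.050·0.512/4.25×10^-7 = 2.47×10^6 → turbulent
ε/D = 0.0013/512 = 2.54×10^-6
Haaland: f = 0.01009
h_f = f(L/D)V²/(2g) = 0.01009·(335/0.512)·2.050²/(2·9.81) = 1.413 m
Δp = ρg·h_f = 722.0·9.81·1.413 = 10.01 kPa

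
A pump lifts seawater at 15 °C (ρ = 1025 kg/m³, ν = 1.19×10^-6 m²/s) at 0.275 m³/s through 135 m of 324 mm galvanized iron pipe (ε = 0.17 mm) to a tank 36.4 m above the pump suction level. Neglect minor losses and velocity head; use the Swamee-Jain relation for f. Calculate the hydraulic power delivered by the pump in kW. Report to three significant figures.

V = 4Q/(πD²) = 3.335 m/s; Re = 9.08×10^5; ε/D = 5.25×10^-4; f = 0.01752
h_f = f(L/D)V²/2g = 4.138 m
Total head H = z + h_f = 36.4 + 4.138 = 40.54 m
P_hyd = ρgQH = 1025·9.81·0.275·40.54 = 112.1 kW

P_hyd ≈ 112 kW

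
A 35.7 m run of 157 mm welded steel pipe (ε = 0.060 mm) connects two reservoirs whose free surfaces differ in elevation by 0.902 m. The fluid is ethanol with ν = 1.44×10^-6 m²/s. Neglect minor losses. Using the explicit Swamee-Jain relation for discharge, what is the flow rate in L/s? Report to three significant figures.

Q ≈ 40.3 L/s

Swamee-Jain (Type II): Q = -0.965·√(gD⁵h_f/L)·ln[ε/(3.7D) + √(3.17ν²L/(gD³h_f))]
√(gD⁵h_f/L) = √(9.81·0.157⁵·0.902/35.7) = 0.004862
ε/(3.7D) = 1.03×10^-4; √(3.17ν²L/(gD³h_f)) = 8.28×10^-5
Q = -0.965·0.004862·ln(1.861×10^-4) = 0.04030 m³/s
Check: V = 2.08 m/s, Re = 2.27×10^5, f = 0.01806, h_f = 0.907 m ≈ 0.902 m ✓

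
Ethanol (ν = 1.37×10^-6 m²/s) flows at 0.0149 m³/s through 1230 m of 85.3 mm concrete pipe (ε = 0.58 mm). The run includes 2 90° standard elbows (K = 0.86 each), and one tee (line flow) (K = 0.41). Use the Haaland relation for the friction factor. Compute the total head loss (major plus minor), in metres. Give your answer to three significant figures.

H_L ≈ 170 m

V = 4Q/(πD²) = 2.607 m/s; V²/2g = 0.3465 m
Re = 1.62×10^5, ε/D = 0.00680 → f = 0.03391 (Haaland)
Major: h_f = f(L/D)·V²/2g = 0.03391·14420·0.3465 = 169.4 m
Minor: ΣK = 2.13; h_m = ΣK·V²/2g = 0.7380 m
Total H_L = 169.4 + 0.7380 = 170.2 m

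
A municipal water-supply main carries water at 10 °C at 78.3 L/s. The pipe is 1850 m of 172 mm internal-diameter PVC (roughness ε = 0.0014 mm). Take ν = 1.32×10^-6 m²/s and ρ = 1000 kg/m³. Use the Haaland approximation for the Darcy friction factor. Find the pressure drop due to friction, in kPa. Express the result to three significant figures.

V = 4Q/(πD²) = 4·0.0783/(π·0.172²) = 3.370 m/s
Re = VD/ν = 3.370·0.172/1.32×10^-6 = 4.39×10^5 → turbulent
ε/D = 0.0014/172 = 8.14×10^-6
Haaland: f = 0.01345
h_f = f(L/D)V²/(2g) = 0.01345·(1850/0.172)·3.370²/(2·9.81) = 83.76 m
Δp = ρg·h_f = 1000·9.81·83.76 = 821.7 kPa

Δp ≈ 822 kPa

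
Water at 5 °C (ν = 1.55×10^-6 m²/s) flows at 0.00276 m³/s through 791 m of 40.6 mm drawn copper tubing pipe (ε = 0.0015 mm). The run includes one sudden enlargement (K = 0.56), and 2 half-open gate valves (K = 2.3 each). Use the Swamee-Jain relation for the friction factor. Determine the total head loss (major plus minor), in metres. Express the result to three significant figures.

V = 4Q/(πD²) = 2.132 m/s; V²/2g = 0.2317 m
Re = 5.58×10^4, ε/D = 3.69×10^-5 → f = 0.02041 (Swamee-Jain)
Major: h_f = f(L/D)·V²/2g = 0.02041·19483·0.2317 = 92.14 m
Minor: ΣK = 5.16; h_m = ΣK·V²/2g = 1.195 m
Total H_L = 92.14 + 1.195 = 93.33 m

H_L ≈ 93.3 m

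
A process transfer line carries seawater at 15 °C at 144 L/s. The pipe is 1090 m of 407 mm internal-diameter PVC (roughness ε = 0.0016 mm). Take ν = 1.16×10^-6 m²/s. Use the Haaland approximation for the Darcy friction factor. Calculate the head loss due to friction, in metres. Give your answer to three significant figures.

V = 4Q/(πD²) = 4·0.144/(π·0.407²) = 1.107 m/s
Re = VD/ν = 1.107·0.407/1.16×10^-6 = 3.88×10^5 → turbulent
ε/D = 0.0016/407 = 3.93×10^-6
Haaland: f = 0.01371
h_f = f(L/D)V²/(2g) = 0.01371·(1090/0.407)·1.107²/(2·9.81) = 2.293 m

h_f ≈ 2.29 m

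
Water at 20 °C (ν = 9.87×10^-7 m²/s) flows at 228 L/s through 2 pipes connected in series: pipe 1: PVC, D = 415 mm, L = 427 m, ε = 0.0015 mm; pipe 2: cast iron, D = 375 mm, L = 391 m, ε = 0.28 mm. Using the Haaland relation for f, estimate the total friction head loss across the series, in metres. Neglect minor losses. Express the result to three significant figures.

H ≈ 6.09 m

Pipe 1: V = 1.686 m/s, Re = 7.09×10^5, ε/D = 3.61×10^-6, f = 0.01233, h_1 = f(L/D)V²/2g = 1.838 m
Pipe 2: V = 2.064 m/s, Re = 7.84×10^5, ε/D = 7.47×10^-4, f = 0.01876, h_2 = f(L/D)V²/2g = 4.249 m
Series → Q common, losses add: H = Σh = 6.087 m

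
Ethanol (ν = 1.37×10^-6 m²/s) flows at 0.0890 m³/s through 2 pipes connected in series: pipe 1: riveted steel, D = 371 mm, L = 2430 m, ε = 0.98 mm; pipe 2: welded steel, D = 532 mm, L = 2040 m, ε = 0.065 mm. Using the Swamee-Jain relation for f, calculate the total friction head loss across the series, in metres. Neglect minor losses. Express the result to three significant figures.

Pipe 1: V = 0.8233 m/s, Re = 2.23×10^5, ε/D = 0.00264, f = 0.02609, h_1 = f(L/D)V²/2g = 5.903 m
Pipe 2: V = 0.4004 m/s, Re = 1.55×10^5, ε/D = 1.22×10^-4, f = 0.01723, h_2 = f(L/D)V²/2g = 0.5397 m
Series → Q common, losses add: H = Σh = 6.442 m

H ≈ 6.44 m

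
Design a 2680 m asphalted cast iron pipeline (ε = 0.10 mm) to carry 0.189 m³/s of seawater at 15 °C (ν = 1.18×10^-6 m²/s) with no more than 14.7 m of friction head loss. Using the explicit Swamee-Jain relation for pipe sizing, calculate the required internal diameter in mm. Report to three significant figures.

Swamee-Jain (Type III): D = 0.66·[ε^1.25·(LQ²/(gh_f))^4.75 + ν·Q^9.4·(L/(gh_f))^5.2]^0.04
LQ²/(gh_f) = 0.6639; L/(gh_f) = 18.58
Term 1 = ε^1.25·(…)^4.75 = 1.43×10^-6; Term 2 = ν·Q^9.4·(…)^5.2 = 7.42×10^-7
D = 0.66·(1.43×10^-6 + 7.42×10^-7)^0.04 = 0.3917 m = 392 mm
Check: V = 1.57 m/s, Re = 5.21×10^5, f = 0.01596, h_f = 13.7 m ≈ 14.7 m ✓

D ≈ 392 mm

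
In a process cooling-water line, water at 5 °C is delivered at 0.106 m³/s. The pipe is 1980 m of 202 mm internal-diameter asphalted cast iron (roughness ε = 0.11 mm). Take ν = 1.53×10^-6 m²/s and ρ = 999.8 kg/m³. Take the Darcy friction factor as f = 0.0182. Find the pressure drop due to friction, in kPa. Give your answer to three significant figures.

V = 4Q/(πD²) = 4·0.106/(π·0.202²) = 3.308 m/s
h_f = f(L/D)V²/(2g) = 0.01820·(1980/0.202)·3.308²/(2·9.81) = 99.47 m
Δp = ρg·h_f = 999.8·9.81·99.47 = 975.7 kPa

Δp ≈ 976 kPa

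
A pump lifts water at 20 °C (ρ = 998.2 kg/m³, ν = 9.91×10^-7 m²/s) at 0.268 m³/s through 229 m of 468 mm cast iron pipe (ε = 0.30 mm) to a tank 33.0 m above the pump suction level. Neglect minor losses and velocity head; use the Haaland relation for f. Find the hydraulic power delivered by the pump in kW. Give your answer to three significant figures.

V = 4Q/(πD²) = 1.558 m/s; Re = 7.36×10^5; ε/D = 6.41×10^-4; f = 0.01820
h_f = f(L/D)V²/2g = 1.102 m
Total head H = z + h_f = 33.0 + 1.102 = 34.10 m
P_hyd = ρgQH = 998.2·9.81·0.268·34.10 = 89.49 kW

P_hyd ≈ 89.5 kW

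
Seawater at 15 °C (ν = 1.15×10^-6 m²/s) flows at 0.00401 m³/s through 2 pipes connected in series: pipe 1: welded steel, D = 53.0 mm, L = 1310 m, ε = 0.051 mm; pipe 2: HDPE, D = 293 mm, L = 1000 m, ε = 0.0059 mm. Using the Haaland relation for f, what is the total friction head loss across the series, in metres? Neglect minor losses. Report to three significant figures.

Pipe 1: V = 1.818 m/s, Re = 8.38×10^4, ε/D = 9.62×10^-4, f = 0.02221, h_1 = f(L/D)V²/2g = 92.45 m
Pipe 2: V = 0.05947 m/s, Re = 1.52×10^4, ε/D = 2.01×10^-5, f = 0.02766, h_2 = f(L/D)V²/2g = 0.01702 m
Series → Q common, losses add: H = Σh = 92.47 m

H ≈ 92.5 m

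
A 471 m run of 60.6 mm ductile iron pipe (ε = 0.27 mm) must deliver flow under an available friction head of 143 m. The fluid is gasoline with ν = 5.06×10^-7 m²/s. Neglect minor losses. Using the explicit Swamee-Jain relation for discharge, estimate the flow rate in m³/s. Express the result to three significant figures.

Swamee-Jain (Type II): Q = -0.965·√(gD⁵h_f/L)·ln[ε/(3.7D) + √(3.17ν²L/(gD³h_f))]
√(gD⁵h_f/L) = √(9.81·0.0606⁵·143/471) = 0.001560
ε/(3.7D) = 0.00120; √(3.17ν²L/(gD³h_f)) = 3.50×10^-5
Q = -0.965·0.001560·ln(0.001239) = 0.01008 m³/s
Check: V = 3.49 m/s, Re = 4.18×10^5, f = 0.02969, h_f = 144 m ≈ 143 m ✓

Q ≈ 0.0101 m³/s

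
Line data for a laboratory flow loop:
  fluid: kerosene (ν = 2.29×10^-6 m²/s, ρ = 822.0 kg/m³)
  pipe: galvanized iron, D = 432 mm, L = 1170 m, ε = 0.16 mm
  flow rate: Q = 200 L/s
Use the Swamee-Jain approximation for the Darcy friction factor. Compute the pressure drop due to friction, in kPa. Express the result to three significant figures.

Δp ≈ 36.8 kPa

V = 4Q/(πD²) = 4·0.200/(π·0.432²) = 1.364 m/s
Re = VD/ν = 1.364·0.432/2.29×10^-6 = 2.57×10^5 → turbulent
ε/D = 0.16/432 = 3.70×10^-4
Swamee-Jain: f = 0.01777
h_f = f(L/D)V²/(2g) = 0.01777·(1170/0.432)·1.364²/(2·9.81) = 4.568 m
Δp = ρg·h_f = 822.0·9.81·4.568 = 36.83 kPa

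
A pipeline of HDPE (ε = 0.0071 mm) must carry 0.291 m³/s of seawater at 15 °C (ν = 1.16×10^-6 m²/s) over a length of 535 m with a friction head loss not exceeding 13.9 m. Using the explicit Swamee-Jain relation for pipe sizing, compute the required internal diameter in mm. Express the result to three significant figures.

Swamee-Jain (Type III): D = 0.66·[ε^1.25·(LQ²/(gh_f))^4.75 + ν·Q^9.4·(L/(gh_f))^5.2]^0.04
LQ²/(gh_f) = 0.3322; L/(gh_f) = 3.923
Term 1 = ε^1.25·(…)^4.75 = 1.95×10^-9; Term 2 = ν·Q^9.4·(…)^5.2 = 1.29×10^-8
D = 0.66·(1.95×10^-9 + 1.29×10^-8)^0.04 = 0.3210 m = 321 mm
Check: V = 3.60 m/s, Re = 9.95×10^5, f = 0.01214, h_f = 13.3 m ≈ 13.9 m ✓

D ≈ 321 mm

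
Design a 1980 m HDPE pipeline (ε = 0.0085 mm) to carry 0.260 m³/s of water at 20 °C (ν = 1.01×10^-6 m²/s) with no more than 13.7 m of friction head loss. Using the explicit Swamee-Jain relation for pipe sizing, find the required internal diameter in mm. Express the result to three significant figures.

Swamee-Jain (Type III): D = 0.66·[ε^1.25·(LQ²/(gh_f))^4.75 + ν·Q^9.4·(L/(gh_f))^5.2]^0.04
LQ²/(gh_f) = 0.9959; L/(gh_f) = 14.73
Term 1 = ε^1.25·(…)^4.75 = 4.50×10^-7; Term 2 = ν·Q^9.4·(…)^5.2 = 3.80×10^-6
D = 0.66·(4.50×10^-7 + 3.80×10^-6)^0.04 = 0.4024 m = 402 mm
Check: V = 2.04 m/s, Re = 8.14×10^5, f = 0.01246, h_f = 13.1 m ≈ 13.7 m ✓

D ≈ 402 mm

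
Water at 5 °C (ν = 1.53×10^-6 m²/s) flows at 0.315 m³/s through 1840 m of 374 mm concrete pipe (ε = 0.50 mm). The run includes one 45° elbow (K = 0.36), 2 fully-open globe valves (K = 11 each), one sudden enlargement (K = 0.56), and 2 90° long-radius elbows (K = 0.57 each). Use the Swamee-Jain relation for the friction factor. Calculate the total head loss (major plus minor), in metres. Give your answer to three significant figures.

V = 4Q/(πD²) = 2.867 m/s; V²/2g = 0.4190 m
Re = 7.01×10^5, ε/D = 0.00134 → f = 0.02155 (Swamee-Jain)
Major: h_f = f(L/D)·V²/2g = 0.02155·4920·0.4190 = 44.43 m
Minor: ΣK = 24.1; h_m = ΣK·V²/2g = 10.08 m
Total H_L = 44.43 + 10.08 = 54.51 m

H_L ≈ 54.5 m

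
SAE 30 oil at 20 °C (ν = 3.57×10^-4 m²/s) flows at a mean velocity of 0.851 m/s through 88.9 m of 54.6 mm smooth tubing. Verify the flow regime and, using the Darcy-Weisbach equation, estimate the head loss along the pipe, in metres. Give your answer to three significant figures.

h_f ≈ 29.6 m

Re = VD/ν = 0.851·0.05460/3.57×10^-4 = 130 → laminar (Re < 2300)
f = 64/Re = 0.4917
h_f = f(L/D)V²/(2g) = 0.4917·(88.9/0.05460)·0.851²/(2·9.81) = 29.55 m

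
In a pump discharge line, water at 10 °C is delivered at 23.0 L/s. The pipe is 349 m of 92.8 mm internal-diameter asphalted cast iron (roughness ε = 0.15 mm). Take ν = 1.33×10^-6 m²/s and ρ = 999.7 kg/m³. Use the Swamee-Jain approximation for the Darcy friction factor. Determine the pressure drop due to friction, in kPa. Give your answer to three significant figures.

Δp ≈ 504 kPa

V = 4Q/(πD²) = 4·0.0230/(π·0.0928²) = 3.400 m/s
Re = VD/ν = 3.400·0.0928/1.33×10^-6 = 2.37×10^5 → turbulent
ε/D = 0.15/92.8 = 0.00162
Swamee-Jain: f = 0.02318
h_f = f(L/D)V²/(2g) = 0.02318·(349/0.0928)·3.400²/(2·9.81) = 51.39 m
Δp = ρg·h_f = 999.7·9.81·51.39 = 504.0 kPa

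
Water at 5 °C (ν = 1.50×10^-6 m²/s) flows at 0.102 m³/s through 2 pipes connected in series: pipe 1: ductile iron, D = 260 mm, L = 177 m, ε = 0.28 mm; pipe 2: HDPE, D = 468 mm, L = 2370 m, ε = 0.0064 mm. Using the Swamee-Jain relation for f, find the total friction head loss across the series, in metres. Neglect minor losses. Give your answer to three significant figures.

H ≈ 4.13 m

Pipe 1: V = 1.921 m/s, Re = 3.33×10^5, ε/D = 0.00108, f = 0.02097, h_1 = f(L/D)V²/2g = 2.686 m
Pipe 2: V = 0.5930 m/s, Re = 1.85×10^5, ε/D = 1.37×10^-5, f = 0.01589, h_2 = f(L/D)V²/2g = 1.442 m
Series → Q common, losses add: H = Σh = 4.128 m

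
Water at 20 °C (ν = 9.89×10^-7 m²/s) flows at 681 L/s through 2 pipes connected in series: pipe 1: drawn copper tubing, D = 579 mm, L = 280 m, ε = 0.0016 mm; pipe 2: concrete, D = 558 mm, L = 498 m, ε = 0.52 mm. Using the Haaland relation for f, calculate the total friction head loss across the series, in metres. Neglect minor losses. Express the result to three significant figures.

Pipe 1: V = 2.586 m/s, Re = 1.51×10^6, ε/D = 2.76×10^-6, f = 0.01088, h_1 = f(L/D)V²/2g = 1.794 m
Pipe 2: V = 2.785 m/s, Re = 1.57×10^6, ε/D = 9.32×10^-4, f = 0.01952, h_2 = f(L/D)V²/2g = 6.886 m
Series → Q common, losses add: H = Σh = 8.680 m

H ≈ 8.68 m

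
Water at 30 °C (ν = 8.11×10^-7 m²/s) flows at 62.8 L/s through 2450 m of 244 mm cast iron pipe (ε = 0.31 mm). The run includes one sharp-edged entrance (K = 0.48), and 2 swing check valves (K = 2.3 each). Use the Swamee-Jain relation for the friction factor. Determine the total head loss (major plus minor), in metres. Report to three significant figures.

H_L ≈ 20.4 m

V = 4Q/(πD²) = 1.343 m/s; V²/2g = 0.09194 m
Re = 4.04×10^5, ε/D = 0.00127 → f = 0.02158 (Swamee-Jain)
Major: h_f = f(L/D)·V²/2g = 0.02158·10041·0.09194 = 19.92 m
Minor: ΣK = 5.08; h_m = ΣK·V²/2g = 0.4670 m
Total H_L = 19.92 + 0.4670 = 20.39 m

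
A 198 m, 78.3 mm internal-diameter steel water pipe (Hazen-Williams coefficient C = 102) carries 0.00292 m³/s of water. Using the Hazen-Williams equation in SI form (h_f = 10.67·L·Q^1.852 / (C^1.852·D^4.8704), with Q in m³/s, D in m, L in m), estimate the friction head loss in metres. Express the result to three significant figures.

h_f = 10.67·198·0.00292^1.852 / (102^1.852·0.0783^4.8704) = 1.989 m

h_f ≈ 1.99 m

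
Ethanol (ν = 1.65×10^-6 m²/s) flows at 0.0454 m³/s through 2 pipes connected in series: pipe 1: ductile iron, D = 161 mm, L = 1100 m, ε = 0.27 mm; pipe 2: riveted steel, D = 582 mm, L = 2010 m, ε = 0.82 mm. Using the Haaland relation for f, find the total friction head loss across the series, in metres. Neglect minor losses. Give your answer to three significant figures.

Pipe 1: V = 2.230 m/s, Re = 2.18×10^5, ε/D = 0.00168, f = 0.02322, h_1 = f(L/D)V²/2g = 40.21 m
Pipe 2: V = 0.1707 m/s, Re = 6.02×10^4, ε/D = 0.00141, f = 0.02434, h_2 = f(L/D)V²/2g = 0.1248 m
Series → Q common, losses add: H = Σh = 40.34 m

H ≈ 40.3 m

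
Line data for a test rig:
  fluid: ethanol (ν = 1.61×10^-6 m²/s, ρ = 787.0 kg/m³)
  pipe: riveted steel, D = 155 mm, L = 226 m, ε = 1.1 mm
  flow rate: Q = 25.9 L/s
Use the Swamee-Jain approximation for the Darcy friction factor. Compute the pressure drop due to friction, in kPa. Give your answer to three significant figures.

V = 4Q/(πD²) = 4·0.0259/(π·0.155²) = 1.373 m/s
Re = VD/ν = 1.373·0.155/1.61×10^-6 = 1.32×10^5 → turbulent
ε/D = 1.1/155 = 0.00710
Swamee-Jain: f = 0.03464
h_f = f(L/D)V²/(2g) = 0.03464·(226/0.155)·1.373²/(2·9.81) = 4.851 m
Δp = ρg·h_f = 787.0·9.81·4.851 = 37.45 kPa

Δp ≈ 37.4 kPa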